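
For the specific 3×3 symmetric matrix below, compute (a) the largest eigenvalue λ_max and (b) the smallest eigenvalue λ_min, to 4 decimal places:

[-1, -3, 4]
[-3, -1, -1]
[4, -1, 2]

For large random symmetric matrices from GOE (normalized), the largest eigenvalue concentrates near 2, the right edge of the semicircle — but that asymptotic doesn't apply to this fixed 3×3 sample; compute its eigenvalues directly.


Since M is real symmetric, all three eigenvalues are real; they are the roots of det(λI − M) = λ³ − (tr M) λ² + s λ − det M, where s is the sum of the principal 2×2 minors.
tr M = -1 + (-1) + 2 = 0.
s = ((-1)·(-1) − (-3)²) + ((-1)·2 − 4²) + ((-1)·2 − (-1)²) = -8 + (-18) + (-3) = -29.
det M (expand along row 1) = (-1)·(-3) − (-3)·(-2) + 4·7 = 25.
Characteristic polynomial: λ³ − 29λ − 25 = 0.
Substitute λ = y + (tr M)/3 = y + 0.000000 to remove the quadratic term: y³ + p·y + q = 0 with p = s − (tr M)²/3 = -29.000000 and q = −2(tr M)³/27 + (tr M)·s/3 − det M = -25.000000.
Three real roots ⇒ use the trigonometric (Viète) form: r = 2√(−p/3) = 6.218253, φ = arccos(3q/(p·r)) = arccos(0.415906) = 1.141858 rad.
y_k = r·cos(φ/3 − 2πk/3) for k = 0, 1, 2 gives y = 5.773242, -0.886057, -4.887185.
λ_k = y_k + 0.000000 gives λ = 5.7732, -0.8861, -4.8872 (check: the sum is 0.0000 = tr M).

Hence λ_max = 5.7732 and λ_min = -4.8872.


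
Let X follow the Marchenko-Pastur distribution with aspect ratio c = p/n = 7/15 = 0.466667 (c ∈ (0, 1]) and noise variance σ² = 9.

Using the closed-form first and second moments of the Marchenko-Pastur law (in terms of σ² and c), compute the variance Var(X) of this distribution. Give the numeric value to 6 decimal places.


Recall the MP moments m_1 = E[X] = σ² and m_2 = E[X²] = σ⁴ (1 + c).
m_1 = E[X] = σ² = 9, so m_1² = 81.
m_2 = E[X²] = σ⁴ (1 + c) = 81 · (1 + 0.466667) = 81 · 1.466667 = 118.800000.
(Note m_2 − m_1² simplifies to c · σ⁴ = 0.466667 · 81.)

Var(X) = m_2 − m_1² = 118.800000 − 81 = 37.800000.


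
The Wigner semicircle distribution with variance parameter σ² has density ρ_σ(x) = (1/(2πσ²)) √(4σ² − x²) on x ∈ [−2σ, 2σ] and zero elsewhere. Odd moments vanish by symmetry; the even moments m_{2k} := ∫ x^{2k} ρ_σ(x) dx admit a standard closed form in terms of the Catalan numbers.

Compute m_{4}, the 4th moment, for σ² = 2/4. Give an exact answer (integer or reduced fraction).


By the scaled semicircle moment identity, m_{2k} = σ^{2k} · C_k with k = 2.
C_2 = (1/(k+1)) · C(2k, k) = (1/3) · C(4, 2) = (1/3) · 6 = 2.
σ^{2k} = (σ²)^k = (2/4)^2 = 1/4.

Therefore m_{4} = σ^{4} · C_2 = (1/4) · 2 = 1/2.


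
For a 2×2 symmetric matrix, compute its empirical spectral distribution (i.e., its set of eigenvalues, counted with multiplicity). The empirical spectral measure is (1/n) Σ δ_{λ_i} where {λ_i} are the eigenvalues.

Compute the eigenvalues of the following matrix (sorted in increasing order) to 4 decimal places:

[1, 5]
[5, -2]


Since M is real symmetric, both eigenvalues are real; they are the roots of det(λI − M) = λ² − (tr M) λ + det M.
tr M = 1 + (-2) = -1.
det M = 1·(-2) − 5² = -2 − 25 = -27.
Characteristic polynomial: λ² + λ − 27 = 0.
Discriminant Δ = (tr M)² − 4·det M = 1 − (-108) = 109; √Δ = 10.440307.
λ = (tr M ± √Δ)/2 = (-1 ± 10.440307)/2, giving (tr M − √Δ)/2 = -5.7202 and (tr M + √Δ)/2 = 4.7202.

Eigenvalues sorted in increasing order: [-5.7202, 4.7202].


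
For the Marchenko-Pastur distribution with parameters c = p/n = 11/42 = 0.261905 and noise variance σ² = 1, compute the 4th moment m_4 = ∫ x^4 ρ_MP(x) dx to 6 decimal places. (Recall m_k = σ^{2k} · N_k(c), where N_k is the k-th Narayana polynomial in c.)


E[X⁴] = σ⁸ (1 + 6c + 6c² + c³) (fourth MP moment). With σ² = 1 (so σ⁸ = 1) and c = 11/42 = 0.261905: E[X⁴] = 1 · (1 + 6·0.261905 + 6·(0.261905)² + (0.261905)³) = 1 · 3.000958.

So E[X^4] = 3.000958.


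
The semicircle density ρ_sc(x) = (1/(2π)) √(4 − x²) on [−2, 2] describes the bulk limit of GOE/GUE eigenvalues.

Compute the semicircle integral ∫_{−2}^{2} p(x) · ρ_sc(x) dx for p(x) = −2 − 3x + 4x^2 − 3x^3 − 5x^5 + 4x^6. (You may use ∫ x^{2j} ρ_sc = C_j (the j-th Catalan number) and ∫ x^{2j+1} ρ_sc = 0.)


Write p(x) = Σ a_i x^i, split into monomials and integrate each against ρ_sc separately.
Using ∫ x^{2j} ρ_sc = C_j = (1/(j+1)) C(2j, j) (Catalan numbers) and ∫ x^{2j+1} ρ_sc = 0 (odd monomials vanish by symmetry):
  i = 0 (even): a_0 · C_{0} = -2 · 1 = -2
  i = 1 (odd): ∫ x^1 ρ_sc = 0 (vanishes)
  i = 2 (even): a_2 · C_{1} = 4 · 1 = 4
  i = 3 (odd): ∫ x^3 ρ_sc = 0 (vanishes)
  i = 5 (odd): ∫ x^5 ρ_sc = 0 (vanishes)
  i = 6 (even): a_6 · C_{3} = 4 · 5 = 20

Summing the contributions: ∫_{−2}^{2} p(x) ρ_sc(x) dx = (-2) + 4 + 20 = 22.


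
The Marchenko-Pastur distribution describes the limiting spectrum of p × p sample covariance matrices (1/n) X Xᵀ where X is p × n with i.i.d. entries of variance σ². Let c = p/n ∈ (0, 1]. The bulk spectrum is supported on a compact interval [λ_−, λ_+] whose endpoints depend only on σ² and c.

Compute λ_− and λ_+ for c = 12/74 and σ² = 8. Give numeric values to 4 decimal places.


c = 12/74 = 0.162162; √c = 0.402694.
λ_− = σ² (1 − √c)² = 8 · (1 − 0.402694)² = 8 · (0.597306)² = 2.854199.
λ_+ = σ² (1 + √c)² = 8 · (1 + 0.402694)² = 8 · (1.402694)² = 15.740395.

Rounded to 4 decimal places: λ_− ≈ 2.8542, λ_+ ≈ 15.7404.


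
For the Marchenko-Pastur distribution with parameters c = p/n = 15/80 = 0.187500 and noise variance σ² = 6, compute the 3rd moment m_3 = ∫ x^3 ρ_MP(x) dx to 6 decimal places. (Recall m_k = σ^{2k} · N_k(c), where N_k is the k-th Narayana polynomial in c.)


E[X³] = σ⁶ (1 + 3c + c²) (third MP moment). With σ² = 6 (so σ⁶ = 216) and c = 15/80 = 0.187500: E[X³] = 216 · (1 + 3·0.187500 + (0.187500)²) = 216 · 1.597656.

So E[X^3] = 345.093750.


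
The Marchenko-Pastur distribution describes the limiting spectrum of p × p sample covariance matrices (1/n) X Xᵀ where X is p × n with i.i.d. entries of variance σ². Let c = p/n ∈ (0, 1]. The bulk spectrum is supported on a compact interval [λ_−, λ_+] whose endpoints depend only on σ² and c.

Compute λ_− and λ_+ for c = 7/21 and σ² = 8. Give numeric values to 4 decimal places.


c = 7/21 = 0.333333; √c = 0.577350.
λ_− = σ² (1 − √c)² = 8 · (1 − 0.577350)² = 8 · (0.422650)² = 1.429062.
λ_+ = σ² (1 + √c)² = 8 · (1 + 0.577350)² = 8 · (1.577350)² = 19.904271.

Rounded to 4 decimal places: λ_− ≈ 1.4291, λ_+ ≈ 19.9043.


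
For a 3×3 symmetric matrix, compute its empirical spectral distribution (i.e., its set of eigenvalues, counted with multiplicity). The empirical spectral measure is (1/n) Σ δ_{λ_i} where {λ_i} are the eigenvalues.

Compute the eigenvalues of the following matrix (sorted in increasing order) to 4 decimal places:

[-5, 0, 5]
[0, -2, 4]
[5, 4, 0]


Since M is real symmetric, all three eigenvalues are real; they are the roots of det(λI − M) = λ³ − (tr M) λ² + s λ − det M, where s is the sum of the principal 2×2 minors.
tr M = -5 + (-2) + 0 = -7.
s = ((-5)·(-2) − 0²) + ((-5)·0 − 5²) + ((-2)·0 − 4²) = 10 + (-25) + (-16) = -31.
det M (expand along row 1) = (-5)·(-16) − 0·(-20) + 5·10 = 130.
Characteristic polynomial: λ³ + 7λ² − 31λ − 130 = 0.
Substitute λ = y + (tr M)/3 = y − 2.333333 to remove the quadratic term: y³ + p·y + q = 0 with p = s − (tr M)²/3 = -47.333333 and q = −2(tr M)³/27 + (tr M)·s/3 − det M = -32.259259.
Three real roots ⇒ use the trigonometric (Viète) form: r = 2√(−p/3) = 7.944250, φ = arccos(3q/(p·r)) = arccos(0.257369) = 1.310498 rad.
y_k = r·cos(φ/3 − 2πk/3) for k = 0, 1, 2 gives y = 7.198255, -0.688427, -6.509828.
λ_k = y_k − 2.333333 gives λ = 4.8649, -3.0218, -8.8432 (check: the sum is -7.0000 = tr M).

Eigenvalues sorted in increasing order: [-8.8432, -3.0218, 4.8649].


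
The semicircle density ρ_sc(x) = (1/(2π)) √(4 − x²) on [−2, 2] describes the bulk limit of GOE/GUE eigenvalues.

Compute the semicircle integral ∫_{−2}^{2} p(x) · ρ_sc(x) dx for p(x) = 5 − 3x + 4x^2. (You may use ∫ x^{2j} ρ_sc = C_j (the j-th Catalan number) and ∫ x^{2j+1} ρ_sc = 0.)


Write p(x) = Σ a_i x^i, split into monomials and integrate each against ρ_sc separately.
Using ∫ x^{2j} ρ_sc = C_j = (1/(j+1)) C(2j, j) (Catalan numbers) and ∫ x^{2j+1} ρ_sc = 0 (odd monomials vanish by symmetry):
  i = 0 (even): a_0 · C_{0} = 5 · 1 = 5
  i = 1 (odd): ∫ x^1 ρ_sc = 0 (vanishes)
  i = 2 (even): a_2 · C_{1} = 4 · 1 = 4

Summing the contributions: ∫_{−2}^{2} p(x) ρ_sc(x) dx = 5 + 4 = 9.


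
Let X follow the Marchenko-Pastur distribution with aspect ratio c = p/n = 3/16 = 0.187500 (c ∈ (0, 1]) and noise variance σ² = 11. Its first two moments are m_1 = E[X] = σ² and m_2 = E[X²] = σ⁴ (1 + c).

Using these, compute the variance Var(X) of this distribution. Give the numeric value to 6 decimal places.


m_1 = E[X] = σ² = 11, so m_1² = 121.
m_2 = E[X²] = σ⁴ (1 + c) = 121 · (1 + 0.187500) = 121 · 1.187500 = 143.687500.
(Note m_2 − m_1² simplifies to c · σ⁴ = 0.187500 · 121.)

Var(X) = m_2 − m_1² = 143.687500 − 121 = 22.687500.


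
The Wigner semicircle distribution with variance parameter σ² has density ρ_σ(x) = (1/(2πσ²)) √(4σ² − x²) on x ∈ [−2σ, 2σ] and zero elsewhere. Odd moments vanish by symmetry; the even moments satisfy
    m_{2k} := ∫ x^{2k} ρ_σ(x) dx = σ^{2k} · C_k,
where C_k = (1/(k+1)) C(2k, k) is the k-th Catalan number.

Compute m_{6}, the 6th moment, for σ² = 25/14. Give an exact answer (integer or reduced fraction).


By the scaled semicircle moment identity, m_{2k} = σ^{2k} · C_k with k = 3.
C_3 = (1/(k+1)) · C(2k, k) = (1/4) · C(6, 3) = (1/4) · 20 = 5.
σ^{2k} = (σ²)^k = (25/14)^3 = 15625/2744.

Therefore m_{6} = σ^{6} · C_3 = (15625/2744) · 5 = 78125/2744.


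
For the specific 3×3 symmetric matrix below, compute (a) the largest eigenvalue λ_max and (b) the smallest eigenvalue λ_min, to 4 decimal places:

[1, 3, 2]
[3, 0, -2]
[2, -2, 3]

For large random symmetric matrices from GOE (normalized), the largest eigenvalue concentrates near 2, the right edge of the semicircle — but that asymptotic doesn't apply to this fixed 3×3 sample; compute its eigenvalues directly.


Since M is real symmetric, all three eigenvalues are real; they are the roots of det(λI − M) = λ³ − (tr M) λ² + s λ − det M, where s is the sum of the principal 2×2 minors.
tr M = 1 + 0 + 3 = 4.
s = (1·0 − 3²) + (1·3 − 2²) + (0·3 − (-2)²) = -9 + (-1) + (-4) = -14.
det M (expand along row 1) = 1·(-4) − 3·13 + 2·(-6) = -55.
Characteristic polynomial: λ³ − 4λ² − 14λ + 55 = 0.
Substitute λ = y + (tr M)/3 = y + 1.333333 to remove the quadratic term: y³ + p·y + q = 0 with p = s − (tr M)²/3 = -19.333333 and q = −2(tr M)³/27 + (tr M)·s/3 − det M = 31.592593.
Three real roots ⇒ use the trigonometric (Viète) form: r = 2√(−p/3) = 5.077182, φ = arccos(3q/(p·r)) = arccos(-0.965555) = 2.878365 rad.
y_k = r·cos(φ/3 − 2πk/3) for k = 0, 1, 2 gives y = 2.914132, 2.143518, -5.057651.
λ_k = y_k + 1.333333 gives λ = 4.2475, 3.4769, -3.7243 (check: the sum is 4.0000 = tr M).

Hence λ_max = 4.2475 and λ_min = -3.7243.


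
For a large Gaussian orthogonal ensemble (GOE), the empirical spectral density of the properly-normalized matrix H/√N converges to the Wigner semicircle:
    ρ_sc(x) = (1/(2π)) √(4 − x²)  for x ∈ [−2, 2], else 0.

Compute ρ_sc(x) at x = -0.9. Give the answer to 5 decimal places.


ρ_sc(x) = (1/(2π)) √(4 − x²). With x = -0.9:
  4 − x² = 4 − (-0.9)² = 4 − 0.810000 = 3.190000.
  √(4 − x²) = 1.786057.
  1/(2π) = 0.159155.
  ρ_sc(-0.9) = 0.159155 · 1.786057 = 0.284260.

Rounded to 5 decimal places: ρ_sc(-0.9) ≈ 0.28426.


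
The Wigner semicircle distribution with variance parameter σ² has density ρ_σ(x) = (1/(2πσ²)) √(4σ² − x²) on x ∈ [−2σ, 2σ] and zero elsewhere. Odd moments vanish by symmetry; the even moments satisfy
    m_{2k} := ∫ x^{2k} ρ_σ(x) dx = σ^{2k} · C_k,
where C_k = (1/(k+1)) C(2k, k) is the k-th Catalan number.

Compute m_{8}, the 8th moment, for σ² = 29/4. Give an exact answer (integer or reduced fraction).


By the scaled semicircle moment identity, m_{2k} = σ^{2k} · C_k with k = 4.
C_4 = (1/(k+1)) · C(2k, k) = (1/5) · C(8, 4) = (1/5) · 70 = 14.
σ^{2k} = (σ²)^k = (29/4)^4 = 707281/256.

Therefore m_{8} = σ^{8} · C_4 = (707281/256) · 14 = 4950967/128.


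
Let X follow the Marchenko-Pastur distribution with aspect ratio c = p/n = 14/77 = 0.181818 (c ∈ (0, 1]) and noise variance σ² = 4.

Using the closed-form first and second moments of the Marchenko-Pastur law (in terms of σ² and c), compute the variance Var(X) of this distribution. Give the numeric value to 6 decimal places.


Recall the MP moments m_1 = E[X] = σ² and m_2 = E[X²] = σ⁴ (1 + c).
m_1 = E[X] = σ² = 4, so m_1² = 16.
m_2 = E[X²] = σ⁴ (1 + c) = 16 · (1 + 0.181818) = 16 · 1.181818 = 18.909091.
(Note m_2 − m_1² simplifies to c · σ⁴ = 0.181818 · 16.)

Var(X) = m_2 − m_1² = 18.909091 − 16 = 2.909091.


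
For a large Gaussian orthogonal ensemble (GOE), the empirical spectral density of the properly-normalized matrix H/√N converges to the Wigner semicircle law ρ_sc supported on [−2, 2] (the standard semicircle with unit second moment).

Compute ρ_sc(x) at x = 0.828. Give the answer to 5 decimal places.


ρ_sc(x) = (1/(2π)) √(4 − x²). With x = 0.828:
  4 − x² = 4 − (0.828)² = 4 − 0.685584 = 3.314416.
  √(4 − x²) = 1.820554.
  1/(2π) = 0.159155.
  ρ_sc(0.828) = 0.159155 · 1.820554 = 0.289750.

Rounded to 5 decimal places: ρ_sc(0.828) ≈ 0.28975.


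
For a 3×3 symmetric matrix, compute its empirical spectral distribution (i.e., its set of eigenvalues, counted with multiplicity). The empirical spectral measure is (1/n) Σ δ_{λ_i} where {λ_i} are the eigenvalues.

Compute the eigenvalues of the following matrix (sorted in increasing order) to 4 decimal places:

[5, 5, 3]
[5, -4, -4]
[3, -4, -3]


Since M is real symmetric, all three eigenvalues are real; they are the roots of det(λI − M) = λ³ − (tr M) λ² + s λ − det M, where s is the sum of the principal 2×2 minors.
tr M = 5 + (-4) + (-3) = -2.
s = (5·(-4) − 5²) + (5·(-3) − 3²) + ((-4)·(-3) − (-4)²) = -45 + (-24) + (-4) = -73.
det M (expand along row 1) = 5·(-4) − 5·(-3) + 3·(-8) = -29.
Characteristic polynomial: λ³ + 2λ² − 73λ + 29 = 0.
Substitute λ = y + (tr M)/3 = y − 0.666667 to remove the quadratic term: y³ + p·y + q = 0 with p = s − (tr M)²/3 = -74.333333 and q = −2(tr M)³/27 + (tr M)·s/3 − det M = 78.259259.
Three real roots ⇒ use the trigonometric (Viète) form: r = 2√(−p/3) = 9.955456, φ = arccos(3q/(p·r)) = arccos(-0.317258) = 1.893633 rad.
y_k = r·cos(φ/3 − 2πk/3) for k = 0, 1, 2 gives y = 8.037174, 1.069261, -9.106436.
λ_k = y_k − 0.666667 gives λ = 7.3705, 0.4026, -9.7731 (check: the sum is -2.0000 = tr M).

Eigenvalues sorted in increasing order: [-9.7731, 0.4026, 7.3705].


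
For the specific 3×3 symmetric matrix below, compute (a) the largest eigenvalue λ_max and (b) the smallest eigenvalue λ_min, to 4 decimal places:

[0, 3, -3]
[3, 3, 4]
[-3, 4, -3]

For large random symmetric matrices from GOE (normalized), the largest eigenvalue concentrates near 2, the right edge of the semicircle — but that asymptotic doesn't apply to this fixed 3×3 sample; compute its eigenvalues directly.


Since M is real symmetric, all three eigenvalues are real; they are the roots of det(λI − M) = λ³ − (tr M) λ² + s λ − det M, where s is the sum of the principal 2×2 minors.
tr M = 0 + 3 + (-3) = 0.
s = (0·3 − 3²) + (0·(-3) − (-3)²) + (3·(-3) − 4²) = -9 + (-9) + (-25) = -43.
det M (expand along row 1) = 0·(-25) − 3·3 + (-3)·21 = -72.
Characteristic polynomial: λ³ − 43λ + 72 = 0.
Substitute λ = y + (tr M)/3 = y + 0.000000 to remove the quadratic term: y³ + p·y + q = 0 with p = s − (tr M)²/3 = -43.000000 and q = −2(tr M)³/27 + (tr M)·s/3 − det M = 72.000000.
Three real roots ⇒ use the trigonometric (Viète) form: r = 2√(−p/3) = 7.571878, φ = arccos(3q/(p·r)) = arccos(-0.663410) = 2.296163 rad.
y_k = r·cos(φ/3 − 2πk/3) for k = 0, 1, 2 gives y = 5.460187, 1.813008, -7.273195.
λ_k = y_k + 0.000000 gives λ = 5.4602, 1.8130, -7.2732 (check: the sum is 0.0000 = tr M).

Hence λ_max = 5.4602 and λ_min = -7.2732.


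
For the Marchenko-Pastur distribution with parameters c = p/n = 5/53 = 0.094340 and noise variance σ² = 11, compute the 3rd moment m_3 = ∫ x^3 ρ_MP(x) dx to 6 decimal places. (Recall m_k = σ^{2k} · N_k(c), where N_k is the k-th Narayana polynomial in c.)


E[X³] = σ⁶ (1 + 3c + c²) (third MP moment). With σ² = 11 (so σ⁶ = 1331) and c = 5/53 = 0.094340: E[X³] = 1331 · (1 + 3·0.094340 + (0.094340)²) = 1331 · 1.291919.

So E[X^3] = 1719.543966.


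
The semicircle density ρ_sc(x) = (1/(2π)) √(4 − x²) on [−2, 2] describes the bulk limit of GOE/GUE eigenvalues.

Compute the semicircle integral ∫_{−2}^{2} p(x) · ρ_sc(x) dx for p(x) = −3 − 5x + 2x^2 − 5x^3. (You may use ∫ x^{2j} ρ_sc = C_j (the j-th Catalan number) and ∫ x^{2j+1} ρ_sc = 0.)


Write p(x) = Σ a_i x^i, split into monomials and integrate each against ρ_sc separately.
Using ∫ x^{2j} ρ_sc = C_j = (1/(j+1)) C(2j, j) (Catalan numbers) and ∫ x^{2j+1} ρ_sc = 0 (odd monomials vanish by symmetry):
  i = 0 (even): a_0 · C_{0} = -3 · 1 = -3
  i = 1 (odd): ∫ x^1 ρ_sc = 0 (vanishes)
  i = 2 (even): a_2 · C_{1} = 2 · 1 = 2
  i = 3 (odd): ∫ x^3 ρ_sc = 0 (vanishes)

Summing the contributions: ∫_{−2}^{2} p(x) ρ_sc(x) dx = (-3) + 2 = -1.


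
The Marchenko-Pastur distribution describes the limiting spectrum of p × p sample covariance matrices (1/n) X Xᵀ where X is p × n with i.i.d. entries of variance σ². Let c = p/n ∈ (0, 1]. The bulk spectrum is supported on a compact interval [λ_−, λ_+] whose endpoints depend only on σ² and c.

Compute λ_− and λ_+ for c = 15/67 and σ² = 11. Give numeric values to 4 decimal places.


c = 15/67 = 0.223881; √c = 0.473160.
λ_− = σ² (1 − √c)² = 11 · (1 − 0.473160)² = 11 · (0.526840)² = 3.053162.
λ_+ = σ² (1 + √c)² = 11 · (1 + 0.473160)² = 11 · (1.473160)² = 23.872211.

Rounded to 4 decimal places: λ_− ≈ 3.0532, λ_+ ≈ 23.8722.


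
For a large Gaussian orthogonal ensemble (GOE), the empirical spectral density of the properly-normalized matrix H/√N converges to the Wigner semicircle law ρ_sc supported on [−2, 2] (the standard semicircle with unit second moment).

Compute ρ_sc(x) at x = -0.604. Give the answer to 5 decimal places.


ρ_sc(x) = (1/(2π)) √(4 − x²). With x = -0.604:
  4 − x² = 4 − (-0.604)² = 4 − 0.364816 = 3.635184.
  √(4 − x²) = 1.906616.
  1/(2π) = 0.159155.
  ρ_sc(-0.604) = 0.159155 · 1.906616 = 0.303447.

Rounded to 5 decimal places: ρ_sc(-0.604) ≈ 0.30345.


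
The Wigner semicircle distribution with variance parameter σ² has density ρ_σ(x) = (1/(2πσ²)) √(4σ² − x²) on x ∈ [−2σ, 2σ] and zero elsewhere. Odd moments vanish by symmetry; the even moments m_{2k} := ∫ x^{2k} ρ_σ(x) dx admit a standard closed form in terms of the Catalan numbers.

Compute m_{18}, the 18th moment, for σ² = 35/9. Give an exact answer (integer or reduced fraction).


By the scaled semicircle moment identity, m_{2k} = σ^{2k} · C_k with k = 9.
C_9 = (1/(k+1)) · C(2k, k) = (1/10) · C(18, 9) = (1/10) · 48620 = 4862.
σ^{2k} = (σ²)^k = (35/9)^9 = 78815638671875/387420489.

Therefore m_{18} = σ^{18} · C_9 = (78815638671875/387420489) · 4862 = 383201635222656250/387420489.


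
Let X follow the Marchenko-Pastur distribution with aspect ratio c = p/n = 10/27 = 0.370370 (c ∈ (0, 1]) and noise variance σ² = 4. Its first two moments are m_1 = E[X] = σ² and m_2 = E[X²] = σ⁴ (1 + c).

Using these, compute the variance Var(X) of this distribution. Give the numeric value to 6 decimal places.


m_1 = E[X] = σ² = 4, so m_1² = 16.
m_2 = E[X²] = σ⁴ (1 + c) = 16 · (1 + 0.370370) = 16 · 1.370370 = 21.925926.
(Note m_2 − m_1² simplifies to c · σ⁴ = 0.370370 · 16.)

Var(X) = m_2 − m_1² = 21.925926 − 16 = 5.925926.


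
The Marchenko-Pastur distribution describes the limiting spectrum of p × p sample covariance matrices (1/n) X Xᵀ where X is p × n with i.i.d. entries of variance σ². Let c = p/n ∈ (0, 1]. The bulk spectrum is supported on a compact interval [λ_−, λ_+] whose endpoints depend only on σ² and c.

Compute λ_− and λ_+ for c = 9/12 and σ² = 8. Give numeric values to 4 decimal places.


c = 9/12 = 0.750000; √c = 0.866025.
λ_− = σ² (1 − √c)² = 8 · (1 − 0.866025)² = 8 · (0.133975)² = 0.143594.
λ_+ = σ² (1 + √c)² = 8 · (1 + 0.866025)² = 8 · (1.866025)² = 27.856406.

Rounded to 4 decimal places: λ_− ≈ 0.1436, λ_+ ≈ 27.8564.


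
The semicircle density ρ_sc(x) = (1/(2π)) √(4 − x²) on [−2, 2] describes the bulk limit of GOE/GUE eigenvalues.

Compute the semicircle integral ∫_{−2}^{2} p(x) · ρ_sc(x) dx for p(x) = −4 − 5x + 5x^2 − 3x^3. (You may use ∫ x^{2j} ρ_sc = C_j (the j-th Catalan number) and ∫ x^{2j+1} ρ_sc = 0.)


Write p(x) = Σ a_i x^i, split into monomials and integrate each against ρ_sc separately.
Using ∫ x^{2j} ρ_sc = C_j = (1/(j+1)) C(2j, j) (Catalan numbers) and ∫ x^{2j+1} ρ_sc = 0 (odd monomials vanish by symmetry):
  i = 0 (even): a_0 · C_{0} = -4 · 1 = -4
  i = 1 (odd): ∫ x^1 ρ_sc = 0 (vanishes)
  i = 2 (even): a_2 · C_{1} = 5 · 1 = 5
  i = 3 (odd): ∫ x^3 ρ_sc = 0 (vanishes)

Summing the contributions: ∫_{−2}^{2} p(x) ρ_sc(x) dx = (-4) + 5 = 1.


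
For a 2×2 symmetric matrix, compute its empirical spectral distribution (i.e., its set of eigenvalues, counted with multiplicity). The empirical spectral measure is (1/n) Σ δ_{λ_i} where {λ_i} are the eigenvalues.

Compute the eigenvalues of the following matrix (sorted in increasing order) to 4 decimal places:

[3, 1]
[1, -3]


Since M is real symmetric, both eigenvalues are real; they are the roots of det(λI − M) = λ² − (tr M) λ + det M.
tr M = 3 + (-3) = 0.
det M = 3·(-3) − 1² = -9 − 1 = -10.
Characteristic polynomial: λ² − 10 = 0.
Discriminant Δ = (tr M)² − 4·det M = 0 − (-40) = 40; √Δ = 6.324555.
λ = (tr M ± √Δ)/2 = (0 ± 6.324555)/2, giving (tr M − √Δ)/2 = -3.1623 and (tr M + √Δ)/2 = 3.1623.

Eigenvalues sorted in increasing order: [-3.1623, 3.1623].


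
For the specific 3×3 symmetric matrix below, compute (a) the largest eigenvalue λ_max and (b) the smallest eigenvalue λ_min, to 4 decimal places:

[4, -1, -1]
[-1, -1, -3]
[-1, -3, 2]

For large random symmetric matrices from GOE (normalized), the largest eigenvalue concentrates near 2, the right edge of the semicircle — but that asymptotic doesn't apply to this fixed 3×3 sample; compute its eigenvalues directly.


Since M is real symmetric, all three eigenvalues are real; they are the roots of det(λI − M) = λ³ − (tr M) λ² + s λ − det M, where s is the sum of the principal 2×2 minors.
tr M = 4 + (-1) + 2 = 5.
s = (4·(-1) − (-1)²) + (4·2 − (-1)²) + ((-1)·2 − (-3)²) = -5 + 7 + (-11) = -9.
det M (expand along row 1) = 4·(-11) − (-1)·(-5) + (-1)·2 = -51.
Characteristic polynomial: λ³ − 5λ² − 9λ + 51 = 0.
Substitute λ = y + (tr M)/3 = y + 1.666667 to remove the quadratic term: y³ + p·y + q = 0 with p = s − (tr M)²/3 = -17.333333 and q = −2(tr M)³/27 + (tr M)·s/3 − det M = 26.740741.
Three real roots ⇒ use the trigonometric (Viète) form: r = 2√(−p/3) = 4.807402, φ = arccos(3q/(p·r)) = arccos(-0.962725) = 2.867698 rad.
y_k = r·cos(φ/3 − 2πk/3) for k = 0, 1, 2 gives y = 2.773266, 2.014114, -4.787380.
λ_k = y_k + 1.666667 gives λ = 4.4399, 3.6808, -3.1207 (check: the sum is 5.0000 = tr M).

Hence λ_max = 4.4399 and λ_min = -3.1207.


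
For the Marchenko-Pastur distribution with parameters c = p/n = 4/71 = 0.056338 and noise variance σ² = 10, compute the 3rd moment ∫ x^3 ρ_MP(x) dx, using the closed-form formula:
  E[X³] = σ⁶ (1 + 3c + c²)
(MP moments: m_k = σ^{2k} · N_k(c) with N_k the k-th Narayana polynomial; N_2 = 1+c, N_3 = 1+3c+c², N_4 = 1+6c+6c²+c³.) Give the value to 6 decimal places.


E[X³] = σ⁶ (1 + 3c + c²) (third MP moment). With σ² = 10 (so σ⁶ = 1000) and c = 4/71 = 0.056338: E[X³] = 1000 · (1 + 3·0.056338 + (0.056338)²) = 1000 · 1.172188.

So E[X^3] = 1172.188058.


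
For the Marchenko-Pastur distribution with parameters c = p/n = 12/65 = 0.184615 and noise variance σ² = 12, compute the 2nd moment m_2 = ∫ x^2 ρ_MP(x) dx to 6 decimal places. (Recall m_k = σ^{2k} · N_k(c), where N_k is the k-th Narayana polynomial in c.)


E[X²] = σ⁴ (1 + c) (second MP moment). With σ² = 12 (so σ⁴ = 144) and c = 12/65 = 0.184615: E[X²] = 144 · (1 + 0.184615) = 144 · 1.184615.

So E[X^2] = 170.584615.


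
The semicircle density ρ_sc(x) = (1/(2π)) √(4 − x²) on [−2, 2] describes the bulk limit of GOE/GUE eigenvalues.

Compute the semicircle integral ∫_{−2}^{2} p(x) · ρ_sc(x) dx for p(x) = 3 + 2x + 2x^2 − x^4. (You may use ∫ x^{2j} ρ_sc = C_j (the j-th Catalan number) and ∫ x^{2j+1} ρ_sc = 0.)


Write p(x) = Σ a_i x^i, split into monomials and integrate each against ρ_sc separately.
Using ∫ x^{2j} ρ_sc = C_j = (1/(j+1)) C(2j, j) (Catalan numbers) and ∫ x^{2j+1} ρ_sc = 0 (odd monomials vanish by symmetry):
  i = 0 (even): a_0 · C_{0} = 3 · 1 = 3
  i = 1 (odd): ∫ x^1 ρ_sc = 0 (vanishes)
  i = 2 (even): a_2 · C_{1} = 2 · 1 = 2
  i = 4 (even): a_4 · C_{2} = -1 · 2 = -2

Summing the contributions: ∫_{−2}^{2} p(x) ρ_sc(x) dx = 3 + 2 + (-2) = 3.


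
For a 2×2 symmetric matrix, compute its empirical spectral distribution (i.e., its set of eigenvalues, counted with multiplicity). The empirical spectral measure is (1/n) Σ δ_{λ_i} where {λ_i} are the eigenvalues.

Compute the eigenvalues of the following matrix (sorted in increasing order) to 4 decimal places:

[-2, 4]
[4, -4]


Since M is real symmetric, both eigenvalues are real; they are the roots of det(λI − M) = λ² − (tr M) λ + det M.
tr M = -2 + (-4) = -6.
det M = (-2)·(-4) − 4² = 8 − 16 = -8.
Characteristic polynomial: λ² + 6λ − 8 = 0.
Discriminant Δ = (tr M)² − 4·det M = 36 − (-32) = 68; √Δ = 8.246211.
λ = (tr M ± √Δ)/2 = (-6 ± 8.246211)/2, giving (tr M − √Δ)/2 = -7.1231 and (tr M + √Δ)/2 = 1.1231.

Eigenvalues sorted in increasing order: [-7.1231, 1.1231].


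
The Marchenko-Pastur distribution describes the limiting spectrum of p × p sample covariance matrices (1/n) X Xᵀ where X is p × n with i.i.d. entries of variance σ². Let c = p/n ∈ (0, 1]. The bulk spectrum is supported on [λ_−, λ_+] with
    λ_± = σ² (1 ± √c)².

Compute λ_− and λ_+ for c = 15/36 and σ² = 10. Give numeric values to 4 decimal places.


c = 15/36 = 0.416667; √c = 0.645497.
λ_− = σ² (1 − √c)² = 10 · (1 − 0.645497)² = 10 · (0.354503)² = 1.256722.
λ_+ = σ² (1 + √c)² = 10 · (1 + 0.645497)² = 10 · (1.645497)² = 27.076611.

Rounded to 4 decimal places: λ_− ≈ 1.2567, λ_+ ≈ 27.0766.


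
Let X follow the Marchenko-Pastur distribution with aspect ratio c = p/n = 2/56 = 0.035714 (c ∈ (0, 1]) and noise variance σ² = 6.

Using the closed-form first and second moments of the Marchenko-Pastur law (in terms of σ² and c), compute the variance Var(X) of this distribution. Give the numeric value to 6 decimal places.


Recall the MP moments m_1 = E[X] = σ² and m_2 = E[X²] = σ⁴ (1 + c).
m_1 = E[X] = σ² = 6, so m_1² = 36.
m_2 = E[X²] = σ⁴ (1 + c) = 36 · (1 + 0.035714) = 36 · 1.035714 = 37.285714.
(Note m_2 − m_1² simplifies to c · σ⁴ = 0.035714 · 36.)

Var(X) = m_2 − m_1² = 37.285714 − 36 = 1.285714.


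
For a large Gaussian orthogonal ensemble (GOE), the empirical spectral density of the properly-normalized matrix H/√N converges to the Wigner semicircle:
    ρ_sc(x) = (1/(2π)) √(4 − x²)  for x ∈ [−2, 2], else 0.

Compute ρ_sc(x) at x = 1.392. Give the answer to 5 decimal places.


ρ_sc(x) = (1/(2π)) √(4 − x²). With x = 1.392:
  4 − x² = 4 − (1.392)² = 4 − 1.937664 = 2.062336.
  √(4 − x²) = 1.436084.
  1/(2π) = 0.159155.
  ρ_sc(1.392) = 0.159155 · 1.436084 = 0.228560.

Rounded to 5 decimal places: ρ_sc(1.392) ≈ 0.22856.


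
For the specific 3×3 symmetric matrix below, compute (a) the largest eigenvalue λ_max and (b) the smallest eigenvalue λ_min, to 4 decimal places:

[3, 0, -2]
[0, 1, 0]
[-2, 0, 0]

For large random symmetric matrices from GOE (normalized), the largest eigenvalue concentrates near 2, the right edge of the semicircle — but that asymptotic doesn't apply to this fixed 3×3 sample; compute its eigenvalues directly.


Since M is real symmetric, all three eigenvalues are real; they are the roots of det(λI − M) = λ³ − (tr M) λ² + s λ − det M, where s is the sum of the principal 2×2 minors.
tr M = 3 + 1 + 0 = 4.
s = (3·1 − 0²) + (3·0 − (-2)²) + (1·0 − 0²) = 3 + (-4) + 0 = -1.
det M (expand along row 1) = 3·0 − 0·0 + (-2)·2 = -4.
Characteristic polynomial: λ³ − 4λ² − λ + 4 = 0.
Substitute λ = y + (tr M)/3 = y + 1.333333 to remove the quadratic term: y³ + p·y + q = 0 with p = s − (tr M)²/3 = -6.333333 and q = −2(tr M)³/27 + (tr M)·s/3 − det M = -2.074074.
Three real roots ⇒ use the trigonometric (Viète) form: r = 2√(−p/3) = 2.905933, φ = arccos(3q/(p·r)) = arccos(0.338086) = 1.225914 rad.
y_k = r·cos(φ/3 − 2πk/3) for k = 0, 1, 2 gives y = 2.666667, -0.333333, -2.333333.
λ_k = y_k + 1.333333 gives λ = 4.0000, 1.0000, -1.0000 (check: the sum is 4.0000 = tr M).

Hence λ_max = 4.0000 and λ_min = -1.0000.


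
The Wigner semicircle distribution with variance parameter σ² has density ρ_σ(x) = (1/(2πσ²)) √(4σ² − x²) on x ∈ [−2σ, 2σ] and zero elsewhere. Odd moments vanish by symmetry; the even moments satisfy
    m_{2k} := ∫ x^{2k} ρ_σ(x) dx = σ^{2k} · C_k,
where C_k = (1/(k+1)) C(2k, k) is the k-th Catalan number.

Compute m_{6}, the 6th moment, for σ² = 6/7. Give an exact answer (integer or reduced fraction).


By the scaled semicircle moment identity, m_{2k} = σ^{2k} · C_k with k = 3.
C_3 = (1/(k+1)) · C(2k, k) = (1/4) · C(6, 3) = (1/4) · 20 = 5.
σ^{2k} = (σ²)^k = (6/7)^3 = 216/343.

Therefore m_{6} = σ^{6} · C_3 = (216/343) · 5 = 1080/343.


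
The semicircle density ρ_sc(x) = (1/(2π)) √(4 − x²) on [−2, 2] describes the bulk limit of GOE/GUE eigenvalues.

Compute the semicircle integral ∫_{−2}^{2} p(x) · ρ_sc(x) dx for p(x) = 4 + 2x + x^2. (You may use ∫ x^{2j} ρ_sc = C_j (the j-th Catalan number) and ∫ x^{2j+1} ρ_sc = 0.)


Write p(x) = Σ a_i x^i, split into monomials and integrate each against ρ_sc separately.
Using ∫ x^{2j} ρ_sc = C_j = (1/(j+1)) C(2j, j) (Catalan numbers) and ∫ x^{2j+1} ρ_sc = 0 (odd monomials vanish by symmetry):
  i = 0 (even): a_0 · C_{0} = 4 · 1 = 4
  i = 1 (odd): ∫ x^1 ρ_sc = 0 (vanishes)
  i = 2 (even): a_2 · C_{1} = 1 · 1 = 1

Summing the contributions: ∫_{−2}^{2} p(x) ρ_sc(x) dx = 4 + 1 = 5.


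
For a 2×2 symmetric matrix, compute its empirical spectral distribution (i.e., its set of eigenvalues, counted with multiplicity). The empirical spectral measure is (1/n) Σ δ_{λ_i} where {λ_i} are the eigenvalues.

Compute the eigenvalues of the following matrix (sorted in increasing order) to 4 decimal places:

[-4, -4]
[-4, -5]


Since M is real symmetric, both eigenvalues are real; they are the roots of det(λI − M) = λ² − (tr M) λ + det M.
tr M = -4 + (-5) = -9.
det M = (-4)·(-5) − (-4)² = 20 − 16 = 4.
Characteristic polynomial: λ² + 9λ + 4 = 0.
Discriminant Δ = (tr M)² − 4·det M = 81 − 16 = 65; √Δ = 8.062258.
λ = (tr M ± √Δ)/2 = (-9 ± 8.062258)/2, giving (tr M − √Δ)/2 = -8.5311 and (tr M + √Δ)/2 = -0.4689.

Eigenvalues sorted in increasing order: [-8.5311, -0.4689].


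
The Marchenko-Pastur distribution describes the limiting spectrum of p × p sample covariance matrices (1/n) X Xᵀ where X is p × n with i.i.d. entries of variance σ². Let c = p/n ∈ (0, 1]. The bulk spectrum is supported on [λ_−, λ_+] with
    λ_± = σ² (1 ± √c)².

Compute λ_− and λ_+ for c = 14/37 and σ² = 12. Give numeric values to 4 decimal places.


c = 14/37 = 0.378378; √c = 0.615125.
λ_− = σ² (1 − √c)² = 12 · (1 − 0.615125)² = 12 · (0.384875)² = 1.777548.
λ_+ = σ² (1 + √c)² = 12 · (1 + 0.615125)² = 12 · (1.615125)² = 31.303533.

Rounded to 4 decimal places: λ_− ≈ 1.7775, λ_+ ≈ 31.3035.


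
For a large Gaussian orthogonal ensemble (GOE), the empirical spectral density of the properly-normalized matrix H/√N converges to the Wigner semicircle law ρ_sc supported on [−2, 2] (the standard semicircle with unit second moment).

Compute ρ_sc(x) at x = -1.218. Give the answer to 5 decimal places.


ρ_sc(x) = (1/(2π)) √(4 − x²). With x = -1.218:
  4 − x² = 4 − (-1.218)² = 4 − 1.483524 = 2.516476.
  √(4 − x²) = 1.586340.
  1/(2π) = 0.159155.
  ρ_sc(-1.218) = 0.159155 · 1.586340 = 0.252474.

Rounded to 5 decimal places: ρ_sc(-1.218) ≈ 0.25247.


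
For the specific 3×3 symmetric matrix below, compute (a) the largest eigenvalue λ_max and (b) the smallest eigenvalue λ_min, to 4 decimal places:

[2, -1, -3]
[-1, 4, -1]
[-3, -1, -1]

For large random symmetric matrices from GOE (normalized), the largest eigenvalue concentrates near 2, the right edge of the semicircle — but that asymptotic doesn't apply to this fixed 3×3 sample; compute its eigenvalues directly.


Since M is real symmetric, all three eigenvalues are real; they are the roots of det(λI − M) = λ³ − (tr M) λ² + s λ − det M, where s is the sum of the principal 2×2 minors.
tr M = 2 + 4 + (-1) = 5.
s = (2·4 − (-1)²) + (2·(-1) − (-3)²) + (4·(-1) − (-1)²) = 7 + (-11) + (-5) = -9.
det M (expand along row 1) = 2·(-5) − (-1)·(-2) + (-3)·13 = -51.
Characteristic polynomial: λ³ − 5λ² − 9λ + 51 = 0.
Substitute λ = y + (tr M)/3 = y + 1.666667 to remove the quadratic term: y³ + p·y + q = 0 with p = s − (tr M)²/3 = -17.333333 and q = −2(tr M)³/27 + (tr M)·s/3 − det M = 26.740741.
Three real roots ⇒ use the trigonometric (Viète) form: r = 2√(−p/3) = 4.807402, φ = arccos(3q/(p·r)) = arccos(-0.962725) = 2.867698 rad.
y_k = r·cos(φ/3 − 2πk/3) for k = 0, 1, 2 gives y = 2.773266, 2.014114, -4.787380.
λ_k = y_k + 1.666667 gives λ = 4.4399, 3.6808, -3.1207 (check: the sum is 5.0000 = tr M).

Hence λ_max = 4.4399 and λ_min = -3.1207.


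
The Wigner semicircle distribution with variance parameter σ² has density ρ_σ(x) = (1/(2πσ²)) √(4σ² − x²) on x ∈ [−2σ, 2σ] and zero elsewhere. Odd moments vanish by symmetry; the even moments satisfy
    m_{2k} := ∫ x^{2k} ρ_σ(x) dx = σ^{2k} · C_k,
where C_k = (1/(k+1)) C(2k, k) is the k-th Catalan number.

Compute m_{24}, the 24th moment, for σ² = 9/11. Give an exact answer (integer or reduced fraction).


By the scaled semicircle moment identity, m_{2k} = σ^{2k} · C_k with k = 12.
C_12 = (1/(k+1)) · C(2k, k) = (1/13) · C(24, 12) = (1/13) · 2704156 = 208012.
σ^{2k} = (σ²)^k = (9/11)^12 = 282429536481/3138428376721.

Therefore m_{24} = σ^{24} · C_12 = (282429536481/3138428376721) · 208012 = 58748732742485772/3138428376721.


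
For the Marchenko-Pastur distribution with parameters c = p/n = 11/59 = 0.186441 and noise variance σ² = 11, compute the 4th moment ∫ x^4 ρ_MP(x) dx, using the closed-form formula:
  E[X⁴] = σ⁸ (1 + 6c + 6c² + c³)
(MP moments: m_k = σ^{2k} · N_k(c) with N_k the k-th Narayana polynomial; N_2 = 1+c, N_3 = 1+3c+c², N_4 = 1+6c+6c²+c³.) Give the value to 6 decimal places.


E[X⁴] = σ⁸ (1 + 6c + 6c² + c³) (fourth MP moment). With σ² = 11 (so σ⁸ = 14641) and c = 11/59 = 0.186441: E[X⁴] = 14641 · (1 + 6·0.186441 + 6·(0.186441)² + (0.186441)³) = 14641 · 2.333686.

So E[X^4] = 34167.489812.


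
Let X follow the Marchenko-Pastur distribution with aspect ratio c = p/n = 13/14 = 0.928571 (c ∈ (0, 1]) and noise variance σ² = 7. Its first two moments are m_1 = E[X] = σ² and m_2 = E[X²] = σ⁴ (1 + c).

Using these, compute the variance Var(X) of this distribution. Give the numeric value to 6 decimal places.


m_1 = E[X] = σ² = 7, so m_1² = 49.
m_2 = E[X²] = σ⁴ (1 + c) = 49 · (1 + 0.928571) = 49 · 1.928571 = 94.500000.
(Note m_2 − m_1² simplifies to c · σ⁴ = 0.928571 · 49.)

Var(X) = m_2 − m_1² = 94.500000 − 49 = 45.500000.


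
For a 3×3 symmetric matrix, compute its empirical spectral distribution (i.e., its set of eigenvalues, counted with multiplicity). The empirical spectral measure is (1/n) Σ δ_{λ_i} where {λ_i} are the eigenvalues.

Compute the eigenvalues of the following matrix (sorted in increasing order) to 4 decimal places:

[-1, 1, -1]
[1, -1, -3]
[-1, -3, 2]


Since M is real symmetric, all three eigenvalues are real; they are the roots of det(λI − M) = λ³ − (tr M) λ² + s λ − det M, where s is the sum of the principal 2×2 minors.
tr M = -1 + (-1) + 2 = 0.
s = ((-1)·(-1) − 1²) + ((-1)·2 − (-1)²) + ((-1)·2 − (-3)²) = 0 + (-3) + (-11) = -14.
det M (expand along row 1) = (-1)·(-11) − 1·(-1) + (-1)·(-4) = 16.
Characteristic polynomial: λ³ − 14λ − 16 = 0.
Substitute λ = y + (tr M)/3 = y + 0.000000 to remove the quadratic term: y³ + p·y + q = 0 with p = s − (tr M)²/3 = -14.000000 and q = −2(tr M)³/27 + (tr M)·s/3 − det M = -16.000000.
Three real roots ⇒ use the trigonometric (Viète) form: r = 2√(−p/3) = 4.320494, φ = arccos(3q/(p·r)) = arccos(0.793560) = 0.654159 rad.
y_k = r·cos(φ/3 − 2πk/3) for k = 0, 1, 2 gives y = 4.218187, -1.299664, -2.918523.
λ_k = y_k + 0.000000 gives λ = 4.2182, -1.2997, -2.9185 (check: the sum is 0.0000 = tr M).

Eigenvalues sorted in increasing order: [-2.9185, -1.2997, 4.2182].


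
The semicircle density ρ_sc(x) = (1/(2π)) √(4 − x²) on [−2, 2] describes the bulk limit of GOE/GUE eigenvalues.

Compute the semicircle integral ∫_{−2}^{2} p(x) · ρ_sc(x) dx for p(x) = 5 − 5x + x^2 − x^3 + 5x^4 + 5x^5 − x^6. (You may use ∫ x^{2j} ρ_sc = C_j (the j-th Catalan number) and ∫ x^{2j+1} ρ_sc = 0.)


Write p(x) = Σ a_i x^i, split into monomials and integrate each against ρ_sc separately.
Using ∫ x^{2j} ρ_sc = C_j = (1/(j+1)) C(2j, j) (Catalan numbers) and ∫ x^{2j+1} ρ_sc = 0 (odd monomials vanish by symmetry):
  i = 0 (even): a_0 · C_{0} = 5 · 1 = 5
  i = 1 (odd): ∫ x^1 ρ_sc = 0 (vanishes)
  i = 2 (even): a_2 · C_{1} = 1 · 1 = 1
  i = 3 (odd): ∫ x^3 ρ_sc = 0 (vanishes)
  i = 4 (even): a_4 · C_{2} = 5 · 2 = 10
  i = 5 (odd): ∫ x^5 ρ_sc = 0 (vanishes)
  i = 6 (even): a_6 · C_{3} = -1 · 5 = -5

Summing the contributions: ∫_{−2}^{2} p(x) ρ_sc(x) dx = 5 + 1 + 10 + (-5) = 11.


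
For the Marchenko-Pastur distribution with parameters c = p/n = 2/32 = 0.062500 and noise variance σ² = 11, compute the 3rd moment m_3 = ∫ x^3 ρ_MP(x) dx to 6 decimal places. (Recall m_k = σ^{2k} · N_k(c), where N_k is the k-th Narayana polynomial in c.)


E[X³] = σ⁶ (1 + 3c + c²) (third MP moment). With σ² = 11 (so σ⁶ = 1331) and c = 2/32 = 0.062500: E[X³] = 1331 · (1 + 3·0.062500 + (0.062500)²) = 1331 · 1.191406.

So E[X^3] = 1585.761719.


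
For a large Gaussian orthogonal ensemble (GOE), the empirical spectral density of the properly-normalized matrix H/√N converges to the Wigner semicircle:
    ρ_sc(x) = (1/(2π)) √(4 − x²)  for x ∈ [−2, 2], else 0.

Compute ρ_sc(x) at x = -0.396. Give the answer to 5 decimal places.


ρ_sc(x) = (1/(2π)) √(4 − x²). With x = -0.396:
  4 − x² = 4 − (-0.396)² = 4 − 0.156816 = 3.843184.
  √(4 − x²) = 1.960404.
  1/(2π) = 0.159155.
  ρ_sc(-0.396) = 0.159155 · 1.960404 = 0.312008.

Rounded to 5 decimal places: ρ_sc(-0.396) ≈ 0.31201.
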